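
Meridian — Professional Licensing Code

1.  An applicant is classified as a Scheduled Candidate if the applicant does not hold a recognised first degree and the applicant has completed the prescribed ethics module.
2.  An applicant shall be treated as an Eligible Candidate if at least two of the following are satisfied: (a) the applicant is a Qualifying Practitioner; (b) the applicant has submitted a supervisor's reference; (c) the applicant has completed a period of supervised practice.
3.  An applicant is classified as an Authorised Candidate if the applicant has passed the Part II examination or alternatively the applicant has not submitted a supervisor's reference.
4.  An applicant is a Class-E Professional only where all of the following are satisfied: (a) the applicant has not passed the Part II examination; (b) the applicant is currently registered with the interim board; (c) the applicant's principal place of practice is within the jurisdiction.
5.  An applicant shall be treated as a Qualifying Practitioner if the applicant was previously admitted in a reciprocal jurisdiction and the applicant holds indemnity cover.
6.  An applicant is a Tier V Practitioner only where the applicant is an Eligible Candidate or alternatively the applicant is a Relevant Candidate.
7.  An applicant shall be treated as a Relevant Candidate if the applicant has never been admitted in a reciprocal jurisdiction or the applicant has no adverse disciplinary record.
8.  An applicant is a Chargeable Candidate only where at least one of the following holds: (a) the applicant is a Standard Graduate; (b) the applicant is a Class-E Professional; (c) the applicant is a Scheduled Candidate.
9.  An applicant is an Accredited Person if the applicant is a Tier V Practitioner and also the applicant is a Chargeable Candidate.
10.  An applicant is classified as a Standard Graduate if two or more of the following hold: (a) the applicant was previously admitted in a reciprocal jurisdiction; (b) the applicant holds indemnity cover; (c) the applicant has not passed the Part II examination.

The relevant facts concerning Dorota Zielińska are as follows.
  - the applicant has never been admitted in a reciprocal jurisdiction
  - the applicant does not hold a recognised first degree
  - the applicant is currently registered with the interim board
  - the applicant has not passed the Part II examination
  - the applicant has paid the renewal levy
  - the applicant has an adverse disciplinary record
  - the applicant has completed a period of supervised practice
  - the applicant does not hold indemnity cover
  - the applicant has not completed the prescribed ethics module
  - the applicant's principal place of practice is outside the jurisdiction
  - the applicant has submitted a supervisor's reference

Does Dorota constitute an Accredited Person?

No

paragraph 5 — Qualifying Practitioner: [the applicant was previously admitted in a reciprocal jurisdiction? no] AND [the applicant holds indemnity cover? no] → not satisfied.
paragraph 2 — Eligible Candidate: Qualifying Practitioner (paragraph 5)? no; the applicant has submitted a supervisor's reference? yes; the applicant has completed a period of supervised practice? yes — 2 of 3 hold (need ≥2) → satisfied.
paragraph 7 — Relevant Candidate: [the applicant has never been admitted in a reciprocal jurisdiction? yes] OR [the applicant has no adverse disciplinary record? no] → satisfied.
paragraph 6 — Tier V Practitioner: [Eligible Candidate (paragraph 2)? yes] OR [Relevant Candidate (paragraph 7)? yes] → satisfied.
paragraph 10 — Standard Graduate: the applicant was previously admitted in a reciprocal jurisdiction? no; the applicant holds indemnity cover? no; the applicant has not passed the Part II examination? yes — 1 of 3 hold (need ≥2) → not satisfied.
paragraph 4 — Class-E Professional: [the applicant has not passed the Part II examination? yes] AND [the applicant is currently registered with the interim board? yes] AND [the applicant's principal place of practice is within the jurisdiction? no] → not satisfied.
paragraph 1 — Scheduled Candidate: [the applicant does not hold a recognised first degree? yes] AND [the applicant has completed the prescribed ethics module? no] → not satisfied.
paragraph 8 — Chargeable Candidate: [Standard Graduate (paragraph 10)? no] OR [Class-E Professional (paragraph 4)? no] OR [Scheduled Candidate (paragraph 1)? no] → not satisfied.
paragraph 9 — Accredited Person: [Tier V Practitioner (paragraph 6)? yes] AND [Chargeable Candidate (paragraph 8)? no] → not satisfied.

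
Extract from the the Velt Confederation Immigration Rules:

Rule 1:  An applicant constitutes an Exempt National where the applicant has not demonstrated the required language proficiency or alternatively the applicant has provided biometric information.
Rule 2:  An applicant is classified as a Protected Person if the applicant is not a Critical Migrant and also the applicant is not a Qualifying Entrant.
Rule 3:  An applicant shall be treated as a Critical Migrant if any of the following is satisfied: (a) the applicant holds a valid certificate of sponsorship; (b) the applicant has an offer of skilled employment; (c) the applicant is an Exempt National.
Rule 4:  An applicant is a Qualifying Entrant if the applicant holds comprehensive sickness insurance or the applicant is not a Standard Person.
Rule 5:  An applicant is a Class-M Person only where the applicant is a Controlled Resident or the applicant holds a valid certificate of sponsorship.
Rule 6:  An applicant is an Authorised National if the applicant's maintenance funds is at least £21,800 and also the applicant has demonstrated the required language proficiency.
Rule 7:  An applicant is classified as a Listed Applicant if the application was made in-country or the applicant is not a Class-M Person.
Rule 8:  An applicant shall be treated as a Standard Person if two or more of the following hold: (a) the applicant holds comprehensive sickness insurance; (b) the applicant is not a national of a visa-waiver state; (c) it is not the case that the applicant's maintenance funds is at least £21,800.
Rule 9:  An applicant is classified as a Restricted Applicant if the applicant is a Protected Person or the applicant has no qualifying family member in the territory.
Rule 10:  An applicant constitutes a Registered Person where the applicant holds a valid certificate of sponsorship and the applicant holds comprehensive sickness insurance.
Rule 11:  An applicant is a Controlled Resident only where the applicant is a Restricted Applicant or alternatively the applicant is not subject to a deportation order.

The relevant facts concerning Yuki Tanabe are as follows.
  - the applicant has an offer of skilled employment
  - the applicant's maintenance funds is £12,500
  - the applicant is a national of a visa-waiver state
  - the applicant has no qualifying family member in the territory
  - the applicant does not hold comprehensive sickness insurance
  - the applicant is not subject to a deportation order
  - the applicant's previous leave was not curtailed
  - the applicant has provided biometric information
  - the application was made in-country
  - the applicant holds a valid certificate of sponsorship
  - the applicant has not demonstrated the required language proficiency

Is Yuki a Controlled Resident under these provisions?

Yes

Under rule 1: the applicant has not demonstrated the required language proficiency? yes; or the applicant has provided biometric information? yes. So the applicant is an Exempt National.
Under rule 3: the applicant holds a valid certificate of sponsorship? yes; or the applicant has an offer of skilled employment? yes; or Exempt National (rule 1)? yes. So the applicant is a Critical Migrant.
Under rule 8: the applicant holds comprehensive sickness insurance? no; the applicant is not a national of a visa-waiver state? no; applicant's maintenance funds: £12,500 ≥ £21,800? no, so negated condition yes — 1 of 3 hold (need ≥2) → not satisfied.
Under rule 4: the applicant holds comprehensive sickness insurance? no; or not a Standard Person (rule 8)? yes. So the applicant is a Qualifying Entrant.
Under rule 2: not a Critical Migrant (rule 3)? no; and not a Qualifying Entrant (rule 4)? no. So the applicant is not a Protected Person.
Under rule 9: Protected Person (rule 2)? no; or the applicant has no qualifying family member in the territory? yes. So the applicant is a Restricted Applicant.
Under rule 11: Restricted Applicant (rule 9)? yes; or the applicant is not subject to a deportation order? yes. So the applicant is a Controlled Resident.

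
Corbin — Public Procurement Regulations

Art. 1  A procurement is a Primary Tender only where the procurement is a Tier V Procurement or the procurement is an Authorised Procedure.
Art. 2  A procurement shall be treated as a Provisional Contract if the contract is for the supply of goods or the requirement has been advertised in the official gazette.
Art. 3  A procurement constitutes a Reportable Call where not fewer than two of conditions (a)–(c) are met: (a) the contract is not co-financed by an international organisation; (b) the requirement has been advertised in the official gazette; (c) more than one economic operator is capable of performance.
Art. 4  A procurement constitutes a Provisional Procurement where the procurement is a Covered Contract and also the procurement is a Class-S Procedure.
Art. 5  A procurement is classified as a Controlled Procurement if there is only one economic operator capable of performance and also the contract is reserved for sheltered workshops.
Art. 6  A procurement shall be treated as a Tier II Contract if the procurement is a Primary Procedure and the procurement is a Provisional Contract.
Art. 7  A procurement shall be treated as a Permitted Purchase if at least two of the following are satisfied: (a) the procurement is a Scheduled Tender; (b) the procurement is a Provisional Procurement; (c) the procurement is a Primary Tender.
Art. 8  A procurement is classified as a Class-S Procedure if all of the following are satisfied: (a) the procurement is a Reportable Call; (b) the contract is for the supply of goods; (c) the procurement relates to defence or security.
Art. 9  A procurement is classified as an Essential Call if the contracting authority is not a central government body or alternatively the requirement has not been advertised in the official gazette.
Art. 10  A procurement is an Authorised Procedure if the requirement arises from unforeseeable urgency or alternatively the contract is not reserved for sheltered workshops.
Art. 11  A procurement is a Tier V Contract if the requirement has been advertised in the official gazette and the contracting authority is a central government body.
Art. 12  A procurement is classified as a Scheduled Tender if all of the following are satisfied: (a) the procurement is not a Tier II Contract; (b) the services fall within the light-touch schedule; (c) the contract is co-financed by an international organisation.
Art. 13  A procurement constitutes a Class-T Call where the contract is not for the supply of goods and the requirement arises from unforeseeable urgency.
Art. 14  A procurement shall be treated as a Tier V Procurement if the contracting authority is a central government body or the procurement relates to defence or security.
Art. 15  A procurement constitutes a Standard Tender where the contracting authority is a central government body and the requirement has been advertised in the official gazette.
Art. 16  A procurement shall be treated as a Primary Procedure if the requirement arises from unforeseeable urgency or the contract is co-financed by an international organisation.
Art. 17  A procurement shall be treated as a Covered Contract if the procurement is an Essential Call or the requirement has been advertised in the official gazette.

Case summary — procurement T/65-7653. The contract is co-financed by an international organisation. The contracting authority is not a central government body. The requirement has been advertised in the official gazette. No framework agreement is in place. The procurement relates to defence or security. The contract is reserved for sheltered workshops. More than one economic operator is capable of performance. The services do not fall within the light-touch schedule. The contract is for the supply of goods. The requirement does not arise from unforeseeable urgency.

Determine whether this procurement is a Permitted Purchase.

article 16 — Primary Procedure: [the requirement arises from unforeseeable urgency? no] OR [the contract is co-financed by an international organisation? yes] → satisfied.
article 2 — Provisional Contract: [the contract is for the supply of goods? yes] OR [the requirement has been advertised in the official gazette? yes] → satisfied.
article 6 — Tier II Contract: [Primary Procedure (article 16)? yes] AND [Provisional Contract (article 2)? yes] → satisfied.
article 12 — Scheduled Tender: [not a Tier II Contract (article 6)? no] AND [the services fall within the light-touch schedule? no] AND [the contract is co-financed by an international organisation? yes] → not satisfied.
article 9 — Essential Call: [the contracting authority is not a central government body? yes] OR [the requirement has not been advertised in the official gazette? no] → satisfied.
article 17 — Covered Contract: [Essential Call (article 9)? yes] OR [the requirement has been advertised in the official gazette? yes] → satisfied.
article 3 — Reportable Call: the contract is not co-financed by an international organisation? no; the requirement has been advertised in the official gazette? yes; more than one economic operator is capable of performance? yes — 2 of 3 hold (need ≥2) → satisfied.
article 8 — Class-S Procedure: [Reportable Call (article 3)? yes] AND [the contract is for the supply of goods? yes] AND [the procurement relates to defence or security? yes] → satisfied.
article 4 — Provisional Procurement: [Covered Contract (article 17)? yes] AND [Class-S Procedure (article 8)? yes] → satisfied.
article 14 — Tier V Procurement: [the contracting authority is a central government body? no] OR [the procurement relates to defence or security? yes] → satisfied.
article 10 — Authorised Procedure: [the requirement arises from unforeseeable urgency? no] OR [the contract is not reserved for sheltered workshops? no] → not satisfied.
article 1 — Primary Tender: [Tier V Procurement (article 14)? yes] OR [Authorised Procedure (article 10)? no] → satisfied.
article 7 — Permitted Purchase: Scheduled Tender (article 12)? no; Provisional Procurement (article 4)? yes; Primary Tender (article 1)? yes — 2 of 3 hold (need ≥2) → satisfied.

Yes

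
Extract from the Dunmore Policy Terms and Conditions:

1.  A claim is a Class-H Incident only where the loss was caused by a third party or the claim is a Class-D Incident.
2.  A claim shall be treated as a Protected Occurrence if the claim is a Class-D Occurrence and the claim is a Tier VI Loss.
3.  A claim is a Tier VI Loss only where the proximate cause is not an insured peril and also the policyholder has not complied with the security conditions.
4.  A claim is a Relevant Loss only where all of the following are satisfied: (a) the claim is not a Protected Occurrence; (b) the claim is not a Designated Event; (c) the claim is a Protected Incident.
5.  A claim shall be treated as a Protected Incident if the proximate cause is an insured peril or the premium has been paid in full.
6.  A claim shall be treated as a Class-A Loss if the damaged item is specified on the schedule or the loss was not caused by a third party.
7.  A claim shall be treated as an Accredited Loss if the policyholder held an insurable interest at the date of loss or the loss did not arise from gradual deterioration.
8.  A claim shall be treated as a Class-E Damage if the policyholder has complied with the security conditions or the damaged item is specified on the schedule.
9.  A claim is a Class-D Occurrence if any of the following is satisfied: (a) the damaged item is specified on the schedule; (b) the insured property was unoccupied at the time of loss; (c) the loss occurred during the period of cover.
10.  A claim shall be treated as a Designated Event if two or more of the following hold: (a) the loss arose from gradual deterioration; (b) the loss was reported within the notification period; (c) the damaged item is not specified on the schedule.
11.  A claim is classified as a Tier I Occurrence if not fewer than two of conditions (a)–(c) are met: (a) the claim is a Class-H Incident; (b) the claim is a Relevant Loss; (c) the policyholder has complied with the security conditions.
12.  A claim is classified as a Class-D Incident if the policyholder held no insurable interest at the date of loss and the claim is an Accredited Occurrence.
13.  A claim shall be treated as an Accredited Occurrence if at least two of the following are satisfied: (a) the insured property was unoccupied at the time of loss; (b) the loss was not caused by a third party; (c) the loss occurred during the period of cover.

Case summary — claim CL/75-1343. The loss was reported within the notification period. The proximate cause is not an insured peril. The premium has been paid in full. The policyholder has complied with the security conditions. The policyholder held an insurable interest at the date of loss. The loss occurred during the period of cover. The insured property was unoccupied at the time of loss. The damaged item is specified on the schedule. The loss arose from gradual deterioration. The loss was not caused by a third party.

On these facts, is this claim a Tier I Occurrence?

No

paragraph 13 — Accredited Occurrence: the insured property was unoccupied at the time of loss? yes; the loss was not caused by a third party? yes; the loss occurred during the period of cover? yes — 3 of 3 hold (need ≥2) → satisfied.
paragraph 12 — Class-D Incident: [the policyholder held no insurable interest at the date of loss? no] AND [Accredited Occurrence (paragraph 13)? yes] → not satisfied.
paragraph 1 — Class-H Incident: [the loss was caused by a third party? no] OR [Class-D Incident (paragraph 12)? no] → not satisfied.
paragraph 9 — Class-D Occurrence: [the damaged item is specified on the schedule? yes] OR [the insured property was unoccupied at the time of loss? yes] OR [the loss occurred during the period of cover? yes] → satisfied.
paragraph 3 — Tier VI Loss: [the proximate cause is not an insured peril? yes] AND [the policyholder has not complied with the security conditions? no] → not satisfied.
paragraph 2 — Protected Occurrence: [Class-D Occurrence (paragraph 9)? yes] AND [Tier VI Loss (paragraph 3)? no] → not satisfied.
paragraph 10 — Designated Event: the loss arose from gradual deterioration? yes; the loss was reported within the notification period? yes; the damaged item is not specified on the schedule? no — 2 of 3 hold (need ≥2) → satisfied.
paragraph 5 — Protected Incident: [the proximate cause is an insured peril? no] OR [the premium has been paid in full? yes] → satisfied.
paragraph 4 — Relevant Loss: [not a Protected Occurrence (paragraph 2)? yes] AND [not a Designated Event (paragraph 10)? no] AND [Protected Incident (paragraph 5)? yes] → not satisfied.
paragraph 11 — Tier I Occurrence: Class-H Incident (paragraph 1)? no; Relevant Loss (paragraph 4)? no; the policyholder has complied with the security conditions? yes — 1 of 3 hold (need ≥2) → not satisfied.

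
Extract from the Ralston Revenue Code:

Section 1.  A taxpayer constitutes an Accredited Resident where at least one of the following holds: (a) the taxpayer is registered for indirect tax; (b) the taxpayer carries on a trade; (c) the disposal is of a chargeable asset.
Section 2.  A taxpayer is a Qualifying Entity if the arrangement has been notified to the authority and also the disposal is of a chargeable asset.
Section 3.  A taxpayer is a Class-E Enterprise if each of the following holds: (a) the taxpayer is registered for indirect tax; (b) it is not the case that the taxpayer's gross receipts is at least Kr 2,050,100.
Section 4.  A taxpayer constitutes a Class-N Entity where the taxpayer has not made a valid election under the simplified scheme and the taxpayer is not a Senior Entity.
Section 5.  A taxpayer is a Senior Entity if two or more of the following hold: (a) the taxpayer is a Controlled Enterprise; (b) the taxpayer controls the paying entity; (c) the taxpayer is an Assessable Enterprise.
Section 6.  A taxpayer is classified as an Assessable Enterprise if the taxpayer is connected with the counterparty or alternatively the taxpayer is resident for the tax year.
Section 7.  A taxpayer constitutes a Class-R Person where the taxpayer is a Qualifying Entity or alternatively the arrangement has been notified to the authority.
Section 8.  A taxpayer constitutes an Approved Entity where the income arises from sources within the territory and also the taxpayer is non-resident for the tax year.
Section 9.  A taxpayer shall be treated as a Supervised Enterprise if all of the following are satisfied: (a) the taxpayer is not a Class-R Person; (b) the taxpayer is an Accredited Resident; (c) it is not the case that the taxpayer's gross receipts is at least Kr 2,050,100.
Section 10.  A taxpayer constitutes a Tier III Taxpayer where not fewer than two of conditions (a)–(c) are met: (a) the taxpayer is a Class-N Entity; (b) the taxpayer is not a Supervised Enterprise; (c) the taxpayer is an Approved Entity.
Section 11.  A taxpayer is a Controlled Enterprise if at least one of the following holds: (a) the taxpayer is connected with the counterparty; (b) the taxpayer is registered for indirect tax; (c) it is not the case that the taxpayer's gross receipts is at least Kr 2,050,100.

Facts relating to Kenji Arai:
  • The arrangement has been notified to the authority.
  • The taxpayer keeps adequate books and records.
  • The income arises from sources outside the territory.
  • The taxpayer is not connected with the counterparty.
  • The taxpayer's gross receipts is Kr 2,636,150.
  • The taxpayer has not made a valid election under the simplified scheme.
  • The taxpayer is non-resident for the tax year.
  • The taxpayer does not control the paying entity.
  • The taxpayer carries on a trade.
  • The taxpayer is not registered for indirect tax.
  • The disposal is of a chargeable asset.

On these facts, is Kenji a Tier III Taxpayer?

Yes

section 11 — Controlled Enterprise: [the taxpayer is connected with the counterparty? no] OR [the taxpayer is registered for indirect tax? no] OR [taxpayer's gross receipts: Kr 2,636,150 ≥ Kr 2,050,100? yes, so negated condition no] → not satisfied.
section 6 — Assessable Enterprise: [the taxpayer is connected with the counterparty? no] OR [the taxpayer is resident for the tax year? no] → not satisfied.
section 5 — Senior Entity: Controlled Enterprise (section 11)? no; the taxpayer controls the paying entity? no; Assessable Enterprise (section 6)? no — 0 of 3 hold (need ≥2) → not satisfied.
section 4 — Class-N Entity: [the taxpayer has not made a valid election under the simplified scheme? yes] AND [not a Senior Entity (section 5)? yes] → satisfied.
section 2 — Qualifying Entity: [the arrangement has been notified to the authority? yes] AND [the disposal is of a chargeable asset? yes] → satisfied.
section 7 — Class-R Person: [Qualifying Entity (section 2)? yes] OR [the arrangement has been notified to the authority? yes] → satisfied.
section 1 — Accredited Resident: [the taxpayer is registered for indirect tax? no] OR [the taxpayer carries on a trade? yes] OR [the disposal is of a chargeable asset? yes] → satisfied.
section 9 — Supervised Enterprise: [not a Class-R Person (section 7)? no] AND [Accredited Resident (section 1)? yes] AND [taxpayer's gross receipts: Kr 2,636,150 ≥ Kr 2,050,100? yes, so negated condition no] → not satisfied.
section 8 — Approved Entity: [the income arises from sources within the territory? no] AND [the taxpayer is non-resident for the tax year? yes] → not satisfied.
section 10 — Tier III Taxpayer: Class-N Entity (section 4)? yes; not a Supervised Enterprise (section 9)? yes; Approved Entity (section 8)? no — 2 of 3 hold (need ≥2) → satisfied.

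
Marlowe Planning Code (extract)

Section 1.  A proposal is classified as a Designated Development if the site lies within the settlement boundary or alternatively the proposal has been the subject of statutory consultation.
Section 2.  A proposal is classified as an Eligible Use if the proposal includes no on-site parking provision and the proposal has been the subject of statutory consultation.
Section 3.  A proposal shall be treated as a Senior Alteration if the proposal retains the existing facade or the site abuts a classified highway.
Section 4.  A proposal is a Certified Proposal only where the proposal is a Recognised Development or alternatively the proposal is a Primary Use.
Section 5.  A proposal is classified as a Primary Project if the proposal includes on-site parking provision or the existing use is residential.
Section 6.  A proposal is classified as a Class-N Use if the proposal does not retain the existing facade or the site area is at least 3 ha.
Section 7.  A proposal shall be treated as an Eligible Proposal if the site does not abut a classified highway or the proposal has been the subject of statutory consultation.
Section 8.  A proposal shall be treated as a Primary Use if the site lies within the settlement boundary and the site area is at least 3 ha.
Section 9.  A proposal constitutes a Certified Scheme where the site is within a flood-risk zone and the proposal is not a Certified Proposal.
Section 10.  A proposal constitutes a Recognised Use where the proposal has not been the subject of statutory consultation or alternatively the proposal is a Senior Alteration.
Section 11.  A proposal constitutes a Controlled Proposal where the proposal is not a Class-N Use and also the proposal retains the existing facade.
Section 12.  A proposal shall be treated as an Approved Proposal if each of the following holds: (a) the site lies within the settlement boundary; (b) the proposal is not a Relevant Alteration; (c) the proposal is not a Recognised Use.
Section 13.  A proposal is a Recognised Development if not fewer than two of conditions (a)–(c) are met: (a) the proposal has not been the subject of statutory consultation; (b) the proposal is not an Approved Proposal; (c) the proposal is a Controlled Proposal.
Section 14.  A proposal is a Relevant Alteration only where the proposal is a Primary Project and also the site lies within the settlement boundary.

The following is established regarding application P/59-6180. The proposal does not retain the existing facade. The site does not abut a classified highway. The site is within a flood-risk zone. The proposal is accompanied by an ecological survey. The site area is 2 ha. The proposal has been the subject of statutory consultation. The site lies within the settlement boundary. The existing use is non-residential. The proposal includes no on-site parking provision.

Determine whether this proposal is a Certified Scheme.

section 5 — Primary Project: [the proposal includes on-site parking provision? no] OR [the existing use is residential? no] → not satisfied.
section 14 — Relevant Alteration: [Primary Project (section 5)? no] AND [the site lies within the settlement boundary? yes] → not satisfied.
section 3 — Senior Alteration: [the proposal retains the existing facade? no] OR [the site abuts a classified highway? no] → not satisfied.
section 10 — Recognised Use: [the proposal has not been the subject of statutory consultation? no] OR [Senior Alteration (section 3)? no] → not satisfied.
section 12 — Approved Proposal: [the site lies within the settlement boundary? yes] AND [not a Relevant Alteration (section 14)? yes] AND [not a Recognised Use (section 10)? yes] → satisfied.
section 6 — Class-N Use: [the proposal does not retain the existing facade? yes] OR [site area: 2 ha ≥ 3 ha? no] → satisfied.
section 11 — Controlled Proposal: [not a Class-N Use (section 6)? no] AND [the proposal retains the existing facade? no] → not satisfied.
section 13 — Recognised Development: the proposal has not been the subject of statutory consultation? no; not an Approved Proposal (section 12)? no; Controlled Proposal (section 11)? no — 0 of 3 hold (need ≥2) → not satisfied.
section 8 — Primary Use: [the site lies within the settlement boundary? yes] AND [site area: 2 ha ≥ 3 ha? no] → not satisfied.
section 4 — Certified Proposal: [Recognised Development (section 13)? no] OR [Primary Use (section 8)? no] → not satisfied.
section 9 — Certified Scheme: [the site is within a flood-risk zone? yes] AND [not a Certified Proposal (section 4)? yes] → satisfied.

Yes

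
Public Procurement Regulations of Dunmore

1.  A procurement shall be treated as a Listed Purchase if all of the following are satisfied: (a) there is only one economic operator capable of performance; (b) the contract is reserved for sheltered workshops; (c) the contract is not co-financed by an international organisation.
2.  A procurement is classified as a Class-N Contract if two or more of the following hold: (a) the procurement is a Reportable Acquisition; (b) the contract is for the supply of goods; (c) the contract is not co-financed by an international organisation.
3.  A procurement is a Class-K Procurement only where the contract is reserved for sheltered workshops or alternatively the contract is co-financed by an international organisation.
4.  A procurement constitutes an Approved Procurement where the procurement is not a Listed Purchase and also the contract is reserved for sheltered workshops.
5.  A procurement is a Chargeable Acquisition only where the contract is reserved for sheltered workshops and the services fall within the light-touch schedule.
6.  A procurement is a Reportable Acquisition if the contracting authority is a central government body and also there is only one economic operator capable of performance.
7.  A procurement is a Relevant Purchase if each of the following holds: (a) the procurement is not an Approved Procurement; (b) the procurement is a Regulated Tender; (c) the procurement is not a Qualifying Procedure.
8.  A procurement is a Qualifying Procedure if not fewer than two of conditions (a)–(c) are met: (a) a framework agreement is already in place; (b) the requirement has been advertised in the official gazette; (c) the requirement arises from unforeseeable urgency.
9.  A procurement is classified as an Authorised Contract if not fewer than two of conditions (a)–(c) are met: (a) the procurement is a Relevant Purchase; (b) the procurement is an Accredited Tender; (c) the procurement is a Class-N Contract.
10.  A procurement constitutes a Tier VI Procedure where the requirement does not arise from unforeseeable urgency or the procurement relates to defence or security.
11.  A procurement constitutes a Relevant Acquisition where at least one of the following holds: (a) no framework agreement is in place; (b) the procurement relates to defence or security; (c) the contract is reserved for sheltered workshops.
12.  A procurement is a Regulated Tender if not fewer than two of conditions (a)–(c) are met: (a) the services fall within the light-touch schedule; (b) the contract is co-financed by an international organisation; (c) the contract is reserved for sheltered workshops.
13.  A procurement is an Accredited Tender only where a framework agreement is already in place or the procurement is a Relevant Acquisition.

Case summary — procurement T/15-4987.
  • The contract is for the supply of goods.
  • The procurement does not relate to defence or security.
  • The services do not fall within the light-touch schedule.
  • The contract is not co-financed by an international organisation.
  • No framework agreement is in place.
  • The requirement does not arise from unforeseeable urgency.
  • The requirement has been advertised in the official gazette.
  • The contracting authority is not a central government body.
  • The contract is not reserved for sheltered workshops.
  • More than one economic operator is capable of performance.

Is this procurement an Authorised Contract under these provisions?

Yes

Under paragraph 1: there is only one economic operator capable of performance? no; and the contract is reserved for sheltered workshops? no; and the contract is not co-financed by an international organisation? yes. So the procurement is not a Listed Purchase.
Under paragraph 4: not a Listed Purchase (paragraph 1)? yes; and the contract is reserved for sheltered workshops? no. So the procurement is not an Approved Procurement.
Under paragraph 12: the services fall within the light-touch schedule? no; the contract is co-financed by an international organisation? no; the contract is reserved for sheltered workshops? no — 0 of 3 hold (need ≥2) → not satisfied.
Under paragraph 8: a framework agreement is already in place? no; the requirement has been advertised in the official gazette? yes; the requirement arises from unforeseeable urgency? no — 1 of 3 hold (need ≥2) → not satisfied.
Under paragraph 7: not an Approved Procurement (paragraph 4)? yes; and Regulated Tender (paragraph 12)? no; and not a Qualifying Procedure (paragraph 8)? yes. So the procurement is not a Relevant Purchase.
Under paragraph 11: no framework agreement is in place? yes; or the procurement relates to defence or security? no; or the contract is reserved for sheltered workshops? no. So the procurement is a Relevant Acquisition.
Under paragraph 13: a framework agreement is already in place? no; or Relevant Acquisition (paragraph 11)? yes. So the procurement is an Accredited Tender.
Under paragraph 6: the contracting authority is a central government body? no; and there is only one economic operator capable of performance? no. So the procurement is not a Reportable Acquisition.
Under paragraph 2: Reportable Acquisition (paragraph 6)? no; the contract is for the supply of goods? yes; the contract is not co-financed by an international organisation? yes — 2 of 3 hold (need ≥2) → satisfied.
Under paragraph 9: Relevant Purchase (paragraph 7)? no; Accredited Tender (paragraph 13)? yes; Class-N Contract (paragraph 2)? yes — 2 of 3 hold (need ≥2) → satisfied.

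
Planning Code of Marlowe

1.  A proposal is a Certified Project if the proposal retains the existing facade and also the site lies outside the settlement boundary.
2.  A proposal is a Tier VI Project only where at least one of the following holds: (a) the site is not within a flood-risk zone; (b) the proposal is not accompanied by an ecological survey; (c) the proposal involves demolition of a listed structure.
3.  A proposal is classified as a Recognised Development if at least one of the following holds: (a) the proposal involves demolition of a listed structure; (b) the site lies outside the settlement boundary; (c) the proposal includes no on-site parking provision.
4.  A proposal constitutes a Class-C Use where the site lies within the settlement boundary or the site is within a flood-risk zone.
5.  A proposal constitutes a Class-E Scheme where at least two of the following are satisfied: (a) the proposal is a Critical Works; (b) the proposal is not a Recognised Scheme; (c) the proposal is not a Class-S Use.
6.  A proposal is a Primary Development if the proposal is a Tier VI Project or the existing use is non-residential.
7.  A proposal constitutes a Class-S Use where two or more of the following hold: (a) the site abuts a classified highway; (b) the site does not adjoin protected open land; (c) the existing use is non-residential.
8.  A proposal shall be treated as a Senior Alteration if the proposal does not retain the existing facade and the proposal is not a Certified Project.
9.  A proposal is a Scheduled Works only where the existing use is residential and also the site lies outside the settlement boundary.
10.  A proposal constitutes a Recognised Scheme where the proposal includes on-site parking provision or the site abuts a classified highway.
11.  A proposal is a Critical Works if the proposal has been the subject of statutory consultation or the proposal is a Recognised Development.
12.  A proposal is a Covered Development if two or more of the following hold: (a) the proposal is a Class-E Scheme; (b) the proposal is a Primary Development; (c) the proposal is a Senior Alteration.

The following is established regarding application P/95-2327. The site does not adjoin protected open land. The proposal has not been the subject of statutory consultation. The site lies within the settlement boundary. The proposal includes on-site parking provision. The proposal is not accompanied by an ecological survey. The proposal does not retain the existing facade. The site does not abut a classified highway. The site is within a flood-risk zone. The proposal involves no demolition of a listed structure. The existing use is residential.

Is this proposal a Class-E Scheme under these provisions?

No

paragraph 3 — Recognised Development: [the proposal involves demolition of a listed structure? no] OR [the site lies outside the settlement boundary? no] OR [the proposal includes no on-site parking provision? no] → not satisfied.
paragraph 11 — Critical Works: [the proposal has been the subject of statutory consultation? no] OR [Recognised Development (paragraph 3)? no] → not satisfied.
paragraph 10 — Recognised Scheme: [the proposal includes on-site parking provision? yes] OR [the site abuts a classified highway? no] → satisfied.
paragraph 7 — Class-S Use: the site abuts a classified highway? no; the site does not adjoin protected open land? yes; the existing use is non-residential? no — 1 of 3 hold (need ≥2) → not satisfied.
paragraph 5 — Class-E Scheme: Critical Works (paragraph 11)? no; not a Recognised Scheme (paragraph 10)? no; not a Class-S Use (paragraph 7)? yes — 1 of 3 hold (need ≥2) → not satisfied.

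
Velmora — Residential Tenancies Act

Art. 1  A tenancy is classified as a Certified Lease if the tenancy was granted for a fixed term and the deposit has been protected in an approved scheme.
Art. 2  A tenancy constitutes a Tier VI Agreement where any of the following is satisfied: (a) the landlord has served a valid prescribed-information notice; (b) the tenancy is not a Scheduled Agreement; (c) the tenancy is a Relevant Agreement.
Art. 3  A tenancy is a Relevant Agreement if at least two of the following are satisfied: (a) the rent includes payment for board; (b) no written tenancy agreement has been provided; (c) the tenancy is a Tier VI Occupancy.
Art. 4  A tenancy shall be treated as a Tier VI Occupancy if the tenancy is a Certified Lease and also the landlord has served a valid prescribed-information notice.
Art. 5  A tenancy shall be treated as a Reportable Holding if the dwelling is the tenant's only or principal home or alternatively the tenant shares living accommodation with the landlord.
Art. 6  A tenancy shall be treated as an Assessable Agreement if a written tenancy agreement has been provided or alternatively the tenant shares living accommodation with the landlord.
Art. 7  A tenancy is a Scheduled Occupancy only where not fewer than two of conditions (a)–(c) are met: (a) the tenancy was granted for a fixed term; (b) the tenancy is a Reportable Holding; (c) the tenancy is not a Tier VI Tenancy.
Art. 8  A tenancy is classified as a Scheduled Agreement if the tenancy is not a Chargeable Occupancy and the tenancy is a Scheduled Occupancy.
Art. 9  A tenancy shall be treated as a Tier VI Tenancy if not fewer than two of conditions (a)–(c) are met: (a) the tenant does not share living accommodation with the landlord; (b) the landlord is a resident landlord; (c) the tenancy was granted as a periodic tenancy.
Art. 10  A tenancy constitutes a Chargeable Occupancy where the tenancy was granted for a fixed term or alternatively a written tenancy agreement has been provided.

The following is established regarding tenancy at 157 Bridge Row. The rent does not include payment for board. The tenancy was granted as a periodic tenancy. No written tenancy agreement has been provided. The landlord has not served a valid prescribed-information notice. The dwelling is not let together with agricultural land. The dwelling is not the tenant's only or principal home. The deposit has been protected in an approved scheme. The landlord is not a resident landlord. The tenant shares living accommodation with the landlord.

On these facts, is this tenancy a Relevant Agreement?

article 1 — Certified Lease: [the tenancy was granted for a fixed term? no] AND [the deposit has been protected in an approved scheme? yes] → not satisfied.
article 4 — Tier VI Occupancy: [Certified Lease (article 1)? no] AND [the landlord has served a valid prescribed-information notice? no] → not satisfied.
article 3 — Relevant Agreement: the rent includes payment for board? no; no written tenancy agreement has been provided? yes; Tier VI Occupancy (article 4)? no — 1 of 3 hold (need ≥2) → not satisfied.

No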